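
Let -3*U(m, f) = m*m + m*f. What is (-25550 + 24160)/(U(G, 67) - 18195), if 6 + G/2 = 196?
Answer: 278/14963 ≈ 0.018579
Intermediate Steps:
G = 380 (G = -12 + 2*196 = -12 + 392 = 380)
U(m, f) = -m²/3 - f*m/3 (U(m, f) = -(m*m + m*f)/3 = -(m² + f*m)/3 = -m²/3 - f*m/3)
(-25550 + 24160)/(U(G, 67) - 18195) = (-25550 + 24160)/(-⅓*380*(67 + 380) - 18195) = -1390/(-⅓*380*447 - 18195) = -1390/(-56620 - 18195) = -1390/(-74815) = -1390*(-1/74815) = 278/14963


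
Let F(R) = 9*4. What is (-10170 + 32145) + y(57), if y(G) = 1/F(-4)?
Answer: 791101/36 ≈ 21975.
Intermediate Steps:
F(R) = 36
y(G) = 1/36
(-10170 + 32145) + y(57) = (-10170 + 32145) + 1/36 = 21975 + 1/36 = 791101/36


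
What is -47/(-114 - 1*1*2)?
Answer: 47/116 ≈ 0.40517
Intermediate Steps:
-47/(-114 - 1*1*2) = -47/(-114 - 1*2) = -47/(-114 - 2) = -47/(-116) = -47*(-1)/116 = -1*(-47/116) = 47/116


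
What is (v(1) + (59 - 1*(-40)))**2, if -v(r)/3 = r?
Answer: 9216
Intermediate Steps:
v(r) = -3*r
(v(1) + (59 - 1*(-40)))**2 = (-3*1 + (59 - 1*(-40)))**2 = (-3 + (59 + 40))**2 = (-3 + 99)**2 = 96**2 = 9216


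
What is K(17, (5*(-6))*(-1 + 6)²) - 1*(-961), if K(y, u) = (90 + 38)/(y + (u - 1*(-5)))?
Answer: 87435/91 ≈ 960.82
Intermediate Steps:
K(y, u) = 128/(5 + u + y) (K(y, u) = 128/(y + (u + 5)) = 128/(y + (5 + u)) = 128/(5 + u + y))
K(17, (5*(-6))*(-1 + 6)²) - 1*(-961) = 128/(5 + (5*(-6))*(-1 + 6)² + 17) - 1*(-961) = 128/(5 - 30*5² + 17) + 961 = 128/(5 - 30*25 + 17) + 961 = 128/(5 - 750 + 17) + 961 = 128/(-728) + 961 = 128*(-1/728) + 961 = -16/91 + 961 = 87435/91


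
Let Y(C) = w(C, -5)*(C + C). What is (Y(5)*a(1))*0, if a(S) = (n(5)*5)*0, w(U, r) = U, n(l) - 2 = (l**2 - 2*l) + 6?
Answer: 0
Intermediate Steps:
n(l) = 8 + l**2 - 2*l (n(l) = 2 + ((l**2 - 2*l) + 6) = 2 + (6 + l**2 - 2*l) = 8 + l**2 - 2*l)
Y(C) = 2*C**2 (Y(C) = C*(C + C) = C*(2*C) = 2*C**2)
a(S) = 0 (a(S) = ((8 + 5**2 - 2*5)*5)*0 = ((8 + 25 - 10)*5)*0 = (23*5)*0 = 115*0 = 0)
(Y(5)*a(1))*0 = ((2*5**2)*0)*0 = ((2*25)*0)*0 = (50*0)*0 = 0*0 = 0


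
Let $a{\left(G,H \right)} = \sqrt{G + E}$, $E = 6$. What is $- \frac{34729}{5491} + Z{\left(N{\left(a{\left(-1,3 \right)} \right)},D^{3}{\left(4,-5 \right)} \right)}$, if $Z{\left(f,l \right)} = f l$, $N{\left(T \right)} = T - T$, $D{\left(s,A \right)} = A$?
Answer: $- \frac{34729}{5491} \approx -6.3247$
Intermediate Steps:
$a{\left(G,H \right)} = \sqrt{6 + G}$ ($a{\left(G,H \right)} = \sqrt{G + 6} = \sqrt{6 + G}$)
$N{\left(T \right)} = 0$
$- \frac{34729}{5491} + Z{\left(N{\left(a{\left(-1,3 \right)} \right)},D^{3}{\left(4,-5 \right)} \right)} = - \frac{34729}{5491} + 0 \left(-5\right)^{3} = \left(-34729\right) \frac{1}{5491} + 0 \left(-125\right) = - \frac{34729}{5491} + 0 = - \frac{34729}{5491}$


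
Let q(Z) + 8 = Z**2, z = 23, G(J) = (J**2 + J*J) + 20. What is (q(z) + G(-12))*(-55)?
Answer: -45595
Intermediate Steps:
G(J) = 20 + 2*J**2 (G(J) = (J**2 + J**2) + 20 = 2*J**2 + 20 = 20 + 2*J**2)
q(Z) = -8 + Z**2
(q(z) + G(-12))*(-55) = ((-8 + 23**2) + (20 + 2*(-12)**2))*(-55) = ((-8 + 529) + (20 + 2*144))*(-55) = (521 + (20 + 288))*(-55) = (521 + 308)*(-55) = 829*(-55) = -45595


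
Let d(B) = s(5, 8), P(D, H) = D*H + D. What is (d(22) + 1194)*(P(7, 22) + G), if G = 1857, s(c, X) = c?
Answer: 2419582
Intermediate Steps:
P(D, H) = D + D*H
d(B) = 5
(d(22) + 1194)*(P(7, 22) + G) = (5 + 1194)*(7*(1 + 22) + 1857) = 1199*(7*23 + 1857) = 1199*(161 + 1857) = 1199*2018 = 2419582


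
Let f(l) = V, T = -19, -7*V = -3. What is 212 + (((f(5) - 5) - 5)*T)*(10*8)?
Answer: 103324/7 ≈ 14761.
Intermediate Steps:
V = 3/7 (V = -⅐*(-3) = 3/7 ≈ 0.42857)
f(l) = 3/7
212 + (((f(5) - 5) - 5)*T)*(10*8) = 212 + (((3/7 - 5) - 5)*(-19))*(10*8) = 212 + ((-32/7 - 5)*(-19))*80 = 212 - 67/7*(-19)*80 = 212 + (1273/7)*80 = 212 + 101840/7 = 103324/7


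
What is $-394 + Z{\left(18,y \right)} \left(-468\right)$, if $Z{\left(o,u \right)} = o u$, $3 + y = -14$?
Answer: $142814$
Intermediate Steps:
$y = -17$ ($y = -3 - 14 = -17$)
$-394 + Z{\left(18,y \right)} \left(-468\right) = -394 + 18 \left(-17\right) \left(-468\right) = -394 - -143208 = -394 + 143208 = 142814$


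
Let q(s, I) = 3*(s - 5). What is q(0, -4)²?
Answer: 225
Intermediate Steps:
q(s, I) = -15 + 3*s (q(s, I) = 3*(-5 + s) = -15 + 3*s)
q(0, -4)² = (-15 + 3*0)² = (-15 + 0)² = (-15)² = 225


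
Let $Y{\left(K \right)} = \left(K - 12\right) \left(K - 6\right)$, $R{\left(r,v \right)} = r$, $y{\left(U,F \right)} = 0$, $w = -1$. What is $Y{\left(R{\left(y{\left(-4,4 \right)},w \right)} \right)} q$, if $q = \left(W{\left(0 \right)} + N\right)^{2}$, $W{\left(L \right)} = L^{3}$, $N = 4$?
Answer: $1152$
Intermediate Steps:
$Y{\left(K \right)} = \left(-12 + K\right) \left(-6 + K\right)$
$q = 16$ ($q = \left(0^{3} + 4\right)^{2} = \left(0 + 4\right)^{2} = 4^{2} = 16$)
$Y{\left(R{\left(y{\left(-4,4 \right)},w \right)} \right)} q = \left(72 + 0^{2} - 0\right) 16 = \left(72 + 0 + 0\right) 16 = 72 \cdot 16 = 1152$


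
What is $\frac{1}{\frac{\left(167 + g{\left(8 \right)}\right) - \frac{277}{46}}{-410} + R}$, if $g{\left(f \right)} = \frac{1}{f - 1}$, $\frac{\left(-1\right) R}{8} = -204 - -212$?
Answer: $- \frac{132020}{8501161} \approx -0.01553$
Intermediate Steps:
$R = -64$ ($R = - 8 \left(-204 - -212\right) = - 8 \left(-204 + 212\right) = \left(-8\right) 8 = -64$)
$g{\left(f \right)} = \frac{1}{-1 + f}$
$\frac{1}{\frac{\left(167 + g{\left(8 \right)}\right) - \frac{277}{46}}{-410} + R} = \frac{1}{\frac{\left(167 + \frac{1}{-1 + 8}\right) - \frac{277}{46}}{-410} - 64} = \frac{1}{\left(\left(167 + \frac{1}{7}\right) - \frac{277}{46}\right) \left(- \frac{1}{410}\right) - 64} = \frac{1}{\left(\frac{1170}{7} - \frac{277}{46}\right) \left(- \frac{1}{410}\right) - 64} = \frac{1}{\frac{51881}{322} \left(- \frac{1}{410}\right) - 64} = \frac{1}{- \frac{51881}{132020} - 64} = \frac{1}{- \frac{8501161}{132020}} = - \frac{132020}{8501161}$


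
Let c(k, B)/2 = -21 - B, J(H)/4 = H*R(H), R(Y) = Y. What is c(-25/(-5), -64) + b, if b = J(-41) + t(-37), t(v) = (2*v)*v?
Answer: 9548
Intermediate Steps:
t(v) = 2*v**2
J(H) = 4*H**2 (J(H) = 4*(H*H) = 4*H**2)
b = 9462 (b = 4*(-41)**2 + 2*(-37)**2 = 4*1681 + 2*1369 = 6724 + 2738 = 9462)
c(k, B) = -42 - 2*B (c(k, B) = 2*(-21 - B) = -42 - 2*B)
c(-25/(-5), -64) + b = (-42 - 2*(-64)) + 9462 = (-42 + 128) + 9462 = 86 + 9462 = 9548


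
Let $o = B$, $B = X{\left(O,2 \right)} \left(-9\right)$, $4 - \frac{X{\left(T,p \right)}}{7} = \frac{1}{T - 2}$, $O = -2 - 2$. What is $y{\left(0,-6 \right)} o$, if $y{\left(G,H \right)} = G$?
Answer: $0$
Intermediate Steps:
$O = -4$
$X{\left(T,p \right)} = 28 - \frac{7}{-2 + T}$ ($X{\left(T,p \right)} = 28 - \frac{7}{T - 2} = 28 - \frac{7}{-2 + T}$)
$B = - \frac{525}{2}$ ($B = \frac{7 \left(-9 + 4 \left(-4\right)\right)}{-2 - 4} \left(-9\right) = \frac{7 \left(-9 - 16\right)}{-6} \left(-9\right) = 7 \left(- \frac{1}{6}\right) \left(-25\right) \left(-9\right) = \frac{175}{6} \left(-9\right) = - \frac{525}{2} \approx -262.5$)
$o = - \frac{525}{2} \approx -262.5$
$y{\left(0,-6 \right)} o = 0 \left(- \frac{525}{2}\right) = 0$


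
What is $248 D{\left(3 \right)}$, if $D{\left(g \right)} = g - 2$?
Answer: $248$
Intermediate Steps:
$D{\left(g \right)} = -2 + g$ ($D{\left(g \right)} = g - 2 = -2 + g$)
$248 D{\left(3 \right)} = 248 \left(-2 + 3\right) = 248 \cdot 1 = 248$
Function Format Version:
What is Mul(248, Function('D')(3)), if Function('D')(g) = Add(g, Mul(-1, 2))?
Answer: 248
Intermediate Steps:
Function('D')(g) = Add(-2, g) (Function('D')(g) = Add(g, -2) = Add(-2, g))
Mul(248, Function('D')(3)) = Mul(248, Add(-2, 3)) = Mul(248, 1) = 248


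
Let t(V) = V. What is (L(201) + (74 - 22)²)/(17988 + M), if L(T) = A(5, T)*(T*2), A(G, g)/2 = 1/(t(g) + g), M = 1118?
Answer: 33/233 ≈ 0.14163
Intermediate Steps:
A(G, g) = 1/g (A(G, g) = 2/(g + g) = 2/((2*g)) = 2*(1/(2*g)) = 1/g)
L(T) = 2 (L(T) = (T*2)/T = (2*T)/T = 2)
(L(201) + (74 - 22)²)/(17988 + M) = (2 + (74 - 22)²)/(17988 + 1118) = (2 + 52²)/19106 = (2 + 2704)*(1/19106) = 2706*(1/19106) = 33/233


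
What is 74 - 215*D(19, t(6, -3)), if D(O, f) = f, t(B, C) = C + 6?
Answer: -571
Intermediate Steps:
t(B, C) = 6 + C
74 - 215*D(19, t(6, -3)) = 74 - 215*(6 - 3) = 74 - 215*3 = 74 - 645 = -571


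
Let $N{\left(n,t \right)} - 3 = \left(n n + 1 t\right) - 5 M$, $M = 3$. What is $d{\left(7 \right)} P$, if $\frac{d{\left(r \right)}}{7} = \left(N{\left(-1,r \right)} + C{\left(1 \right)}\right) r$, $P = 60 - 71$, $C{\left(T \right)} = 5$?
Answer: $-539$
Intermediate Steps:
$N{\left(n,t \right)} = -12 + t + n^{2}$ ($N{\left(n,t \right)} = 3 - \left(15 - t - n n\right) = 3 - \left(15 - t - n^{2}\right) = 3 + \left(-15 + t + n^{2}\right) = -12 + t + n^{2}$)
$P = -11$
$d{\left(r \right)} = 7 r \left(-6 + r\right)$ ($d{\left(r \right)} = 7 \left(\left(-12 + r + \left(-1\right)^{2}\right) + 5\right) r = 7 \left(\left(-12 + r + 1\right) + 5\right) r = 7 \left(\left(-11 + r\right) + 5\right) r = 7 \left(-6 + r\right) r = 7 r \left(-6 + r\right)$)
$d{\left(7 \right)} P = 7 \cdot 7 \left(-6 + 7\right) \left(-11\right) = 7 \cdot 7 \cdot 1 \left(-11\right) = 49 \left(-11\right) = -539$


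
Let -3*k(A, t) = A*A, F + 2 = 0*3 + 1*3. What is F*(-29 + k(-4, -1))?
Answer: -103/3 ≈ -34.333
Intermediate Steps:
F = 1 (F = -2 + (0*3 + 1*3) = -2 + (0 + 3) = -2 + 3 = 1)
k(A, t) = -A²/3 (k(A, t) = -A*A/3 = -A²/3)
F*(-29 + k(-4, -1)) = 1*(-29 - ⅓*(-4)²) = 1*(-29 - ⅓*16) = 1*(-29 - 16/3) = 1*(-103/3) = -103/3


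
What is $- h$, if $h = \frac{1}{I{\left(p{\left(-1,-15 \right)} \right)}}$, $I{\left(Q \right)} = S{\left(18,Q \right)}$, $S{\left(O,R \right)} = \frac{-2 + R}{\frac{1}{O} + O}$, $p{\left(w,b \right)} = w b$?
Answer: $- \frac{25}{18} \approx -1.3889$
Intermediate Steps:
$p{\left(w,b \right)} = b w$
$S{\left(O,R \right)} = \frac{-2 + R}{O + \frac{1}{O}}$
$I{\left(Q \right)} = - \frac{36}{325} + \frac{18 Q}{325}$ ($I{\left(Q \right)} = \frac{18 \left(-2 + Q\right)}{1 + 18^{2}} = \frac{18 \left(-2 + Q\right)}{1 + 324} = \frac{18 \left(-2 + Q\right)}{325} = 18 \cdot \frac{1}{325} \left(-2 + Q\right) = - \frac{36}{325} + \frac{18 Q}{325}$)
$h = \frac{25}{18}$ ($h = \frac{1}{- \frac{36}{325} + \frac{18 \left(\left(-15\right) \left(-1\right)\right)}{325}} = \frac{1}{- \frac{36}{325} + \frac{18}{325} \cdot 15} = \frac{1}{- \frac{36}{325} + \frac{54}{65}} = \frac{1}{\frac{18}{25}} = \frac{25}{18} \approx 1.3889$)
$- h = \left(-1\right) \frac{25}{18} = - \frac{25}{18}$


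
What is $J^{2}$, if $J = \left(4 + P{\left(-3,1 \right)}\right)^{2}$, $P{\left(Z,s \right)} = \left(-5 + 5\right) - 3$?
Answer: $1$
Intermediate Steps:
$P{\left(Z,s \right)} = -3$ ($P{\left(Z,s \right)} = 0 - 3 = -3$)
$J = 1$ ($J = \left(4 - 3\right)^{2} = 1^{2} = 1$)
$J^{2} = 1^{2} = 1$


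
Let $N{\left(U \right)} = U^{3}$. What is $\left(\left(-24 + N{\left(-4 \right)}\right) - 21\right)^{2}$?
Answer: $11881$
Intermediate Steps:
$\left(\left(-24 + N{\left(-4 \right)}\right) - 21\right)^{2} = \left(\left(-24 + \left(-4\right)^{3}\right) - 21\right)^{2} = \left(\left(-24 - 64\right) - 21\right)^{2} = \left(-88 - 21\right)^{2} = \left(-109\right)^{2} = 11881$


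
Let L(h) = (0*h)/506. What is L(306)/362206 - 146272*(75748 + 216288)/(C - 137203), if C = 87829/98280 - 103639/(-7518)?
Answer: 751477132823639040/2413433403709 ≈ 3.1137e+5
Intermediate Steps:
L(h) = 0 (L(h) = 0*(1/506) = 0)
C = 258236651/17592120 (C = 87829*(1/98280) - 103639*(-1/7518) = 12547/14040 + 103639/7518 = 258236651/17592120 ≈ 14.679)
L(306)/362206 - 146272*(75748 + 216288)/(C - 137203) = 0/362206 - 146272*(75748 + 216288)/(258236651/17592120 - 137203) = 0*(1/362206) - 146272/((-2413433403709/17592120/292036)) = 0 - 146272/((-2413433403709/17592120*1/292036)) = 0 - 146272/(-2413433403709/5137532356320) = 0 - 146272*(-5137532356320/2413433403709) = 0 + 751477132823639040/2413433403709 = 751477132823639040/2413433403709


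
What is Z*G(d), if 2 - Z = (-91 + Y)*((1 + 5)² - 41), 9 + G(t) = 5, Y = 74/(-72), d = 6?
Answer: 16493/9 ≈ 1832.6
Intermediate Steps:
Y = -37/36 (Y = 74*(-1/72) = -37/36 ≈ -1.0278)
G(t) = -4 (G(t) = -9 + 5 = -4)
Z = -16493/36 (Z = 2 - (-91 - 37/36)*((1 + 5)² - 41) = 2 - (-3313)*(6² - 41)/36 = 2 - (-3313)*(36 - 41)/36 = 2 - (-3313)*(-5)/36 = 2 - 1*16565/36 = 2 - 16565/36 = -16493/36 ≈ -458.14)
Z*G(d) = -16493/36*(-4) = 16493/9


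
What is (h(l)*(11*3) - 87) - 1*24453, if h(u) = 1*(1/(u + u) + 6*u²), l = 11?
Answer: -1161/2 ≈ -580.50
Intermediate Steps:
h(u) = 1/(2*u) + 6*u² (h(u) = 1*(1/(2*u) + 6*u²) = 1/(2*u) + 6*u²)
(h(l)*(11*3) - 87) - 1*24453 = (((½)*(1 + 12*11³)/11)*(11*3) - 87) - 1*24453 = (((½)*(1/11)*(1 + 12*1331))*33 - 87) - 24453 = (((½)*(1/11)*(1 + 15972))*33 - 87) - 24453 = (((½)*(1/11)*15973)*33 - 87) - 24453 = ((15973/22)*33 - 87) - 24453 = (47919/2 - 87) - 24453 = 47745/2 - 24453 = -1161/2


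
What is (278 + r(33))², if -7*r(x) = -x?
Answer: 3916441/49 ≈ 79927.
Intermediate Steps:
r(x) = x/7 (r(x) = -(-1)*x/7 = x/7)
(278 + r(33))² = (278 + (⅐)*33)² = (278 + 33/7)² = (1979/7)² = 3916441/49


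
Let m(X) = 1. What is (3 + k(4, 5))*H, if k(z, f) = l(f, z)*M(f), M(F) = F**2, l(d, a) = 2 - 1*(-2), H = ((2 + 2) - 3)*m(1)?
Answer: 103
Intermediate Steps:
H = 1 (H = ((2 + 2) - 3)*1 = (4 - 3)*1 = 1*1 = 1)
l(d, a) = 4 (l(d, a) = 2 + 2 = 4)
k(z, f) = 4*f**2
(3 + k(4, 5))*H = (3 + 4*5**2)*1 = (3 + 4*25)*1 = (3 + 100)*1 = 103*1 = 103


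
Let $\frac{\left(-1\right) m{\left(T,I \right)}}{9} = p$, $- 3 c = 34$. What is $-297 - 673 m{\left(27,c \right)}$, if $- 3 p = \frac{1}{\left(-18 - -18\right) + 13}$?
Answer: $- \frac{5880}{13} \approx -452.31$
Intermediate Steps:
$c = - \frac{34}{3}$ ($c = \left(- \frac{1}{3}\right) 34 = - \frac{34}{3} \approx -11.333$)
$p = - \frac{1}{39}$ ($p = - \frac{1}{3 \left(\left(-18 - -18\right) + 13\right)} = - \frac{1}{3 \left(\left(-18 + 18\right) + 13\right)} = - \frac{1}{3 \left(0 + 13\right)} = - \frac{1}{3 \cdot 13} = \left(- \frac{1}{3}\right) \frac{1}{13} = - \frac{1}{39} \approx -0.025641$)
$m{\left(T,I \right)} = \frac{3}{13}$ ($m{\left(T,I \right)} = \left(-9\right) \left(- \frac{1}{39}\right) = \frac{3}{13}$)
$-297 - 673 m{\left(27,c \right)} = -297 - \frac{2019}{13} = - \frac{5880}{13}$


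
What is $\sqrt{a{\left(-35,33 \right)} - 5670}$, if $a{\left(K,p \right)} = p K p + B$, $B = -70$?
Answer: $7 i \sqrt{895} \approx 209.42 i$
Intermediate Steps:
$a{\left(K,p \right)} = -70 + K p^{2}$ ($a{\left(K,p \right)} = p K p - 70 = K p p - 70 = K p^{2} - 70 = -70 + K p^{2}$)
$\sqrt{a{\left(-35,33 \right)} - 5670} = \sqrt{\left(-70 - 35 \cdot 33^{2}\right) - 5670} = \sqrt{\left(-70 - 38115\right) - 5670} = \sqrt{-38185 - 5670} = \sqrt{-43855} = 7 i \sqrt{895}$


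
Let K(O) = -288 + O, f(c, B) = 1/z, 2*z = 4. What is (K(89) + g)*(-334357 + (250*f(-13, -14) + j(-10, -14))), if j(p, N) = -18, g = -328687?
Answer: 109930145500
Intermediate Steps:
z = 2 (z = (½)*4 = 2)
f(c, B) = ½ (f(c, B) = 1/2 = ½)
(K(89) + g)*(-334357 + (250*f(-13, -14) + j(-10, -14))) = ((-288 + 89) - 328687)*(-334357 + (250*(½) - 18)) = (-199 - 328687)*(-334357 + (125 - 18)) = -328886*(-334357 + 107) = -328886*(-334250) = 109930145500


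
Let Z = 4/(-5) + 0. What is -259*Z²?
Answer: -4144/25 ≈ -165.76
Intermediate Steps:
Z = -⅘ (Z = -⅕*4 + 0 = -⅘ + 0 = -⅘ ≈ -0.80000)
-259*Z² = -259*(-⅘)² = -259*16/25 = -4144/25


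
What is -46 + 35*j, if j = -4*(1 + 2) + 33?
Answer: 689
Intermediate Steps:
j = 21 (j = -4*3 + 33 = -12 + 33 = 21)
-46 + 35*j = -46 + 35*21 = -46 + 735 = 689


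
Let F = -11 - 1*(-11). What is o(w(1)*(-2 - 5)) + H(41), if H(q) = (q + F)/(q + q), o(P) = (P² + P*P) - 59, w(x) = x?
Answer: 79/2 ≈ 39.500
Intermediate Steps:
F = 0 (F = -11 + 11 = 0)
o(P) = -59 + 2*P² (o(P) = (P² + P²) - 59 = 2*P² - 59 = -59 + 2*P²)
H(q) = ½ (H(q) = (q + 0)/(q + q) = q/((2*q)) = q*(1/(2*q)) = ½)
o(w(1)*(-2 - 5)) + H(41) = (-59 + 2*(1*(-2 - 5))²) + ½ = (-59 + 2*(1*(-7))²) + ½ = (-59 + 2*(-7)²) + ½ = (-59 + 2*49) + ½ = (-59 + 98) + ½ = 39 + ½ = 79/2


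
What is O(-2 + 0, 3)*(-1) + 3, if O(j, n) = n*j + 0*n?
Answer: 9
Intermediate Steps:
O(j, n) = j*n (O(j, n) = j*n + 0 = j*n)
O(-2 + 0, 3)*(-1) + 3 = ((-2 + 0)*3)*(-1) + 3 = -2*3*(-1) + 3 = -6*(-1) + 3 = 6 + 3 = 9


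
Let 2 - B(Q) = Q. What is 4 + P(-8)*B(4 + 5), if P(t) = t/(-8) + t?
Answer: 53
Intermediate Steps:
B(Q) = 2 - Q
P(t) = 7*t/8 (P(t) = -t/8 + t = 7*t/8)
4 + P(-8)*B(4 + 5) = 4 + ((7/8)*(-8))*(2 - (4 + 5)) = 4 - 7*(2 - 1*9) = 4 - 7*(2 - 9) = 4 - 7*(-7) = 4 + 49 = 53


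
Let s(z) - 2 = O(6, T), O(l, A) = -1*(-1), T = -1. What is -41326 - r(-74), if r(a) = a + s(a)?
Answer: -41255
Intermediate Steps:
O(l, A) = 1
s(z) = 3 (s(z) = 2 + 1 = 3)
r(a) = 3 + a (r(a) = a + 3 = 3 + a)
-41326 - r(-74) = -41326 - (3 - 74) = -41326 - 1*(-71) = -41326 + 71 = -41255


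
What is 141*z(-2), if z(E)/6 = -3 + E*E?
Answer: 846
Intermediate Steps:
z(E) = -18 + 6*E² (z(E) = 6*(-3 + E*E) = 6*(-3 + E²) = -18 + 6*E²)
141*z(-2) = 141*(-18 + 6*(-2)²) = 141*(-18 + 6*4) = 141*(-18 + 24) = 141*6 = 846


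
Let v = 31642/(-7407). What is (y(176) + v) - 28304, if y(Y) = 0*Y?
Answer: -209679370/7407 ≈ -28308.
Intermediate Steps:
v = -31642/7407 (v = 31642*(-1/7407) = -31642/7407 ≈ -4.2719)
y(Y) = 0
(y(176) + v) - 28304 = (0 - 31642/7407) - 28304 = -31642/7407 - 28304 = -209679370/7407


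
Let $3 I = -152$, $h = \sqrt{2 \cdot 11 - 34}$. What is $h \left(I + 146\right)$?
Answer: $\frac{572 i \sqrt{3}}{3} \approx 330.24 i$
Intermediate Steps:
$h = 2 i \sqrt{3}$ ($h = \sqrt{22 - 34} = \sqrt{-12} = 2 i \sqrt{3} \approx 3.4641 i$)
$I = - \frac{152}{3}$ ($I = \frac{1}{3} \left(-152\right) = - \frac{152}{3} \approx -50.667$)
$h \left(I + 146\right) = 2 i \sqrt{3} \left(- \frac{152}{3} + 146\right) = 2 i \sqrt{3} \cdot \frac{286}{3} = \frac{572 i \sqrt{3}}{3}$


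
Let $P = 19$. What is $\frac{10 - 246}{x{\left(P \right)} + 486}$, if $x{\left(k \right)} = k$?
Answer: $- \frac{236}{505} \approx -0.46733$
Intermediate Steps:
$\frac{10 - 246}{x{\left(P \right)} + 486} = \frac{10 - 246}{19 + 486} = - \frac{236}{505}$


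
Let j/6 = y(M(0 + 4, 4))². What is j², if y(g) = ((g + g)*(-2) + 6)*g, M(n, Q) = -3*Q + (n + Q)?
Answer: 2158903296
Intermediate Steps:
M(n, Q) = n - 2*Q (M(n, Q) = -3*Q + (Q + n) = n - 2*Q)
y(g) = g*(6 - 4*g) (y(g) = ((2*g)*(-2) + 6)*g = (-4*g + 6)*g = (6 - 4*g)*g = g*(6 - 4*g))
j = 46464 (j = 6*(2*((0 + 4) - 2*4)*(3 - 2*((0 + 4) - 2*4)))² = 6*(2*(4 - 8)*(3 - 2*(4 - 8)))² = 6*(2*(-4)*(3 - 2*(-4)))² = 6*(2*(-4)*(3 + 8))² = 6*(2*(-4)*11)² = 6*(-88)² = 6*7744 = 46464)
j² = 46464² = 2158903296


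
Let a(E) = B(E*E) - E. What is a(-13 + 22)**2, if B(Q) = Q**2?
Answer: 42928704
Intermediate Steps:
a(E) = E**4 - E (a(E) = (E*E)**2 - E = (E**2)**2 - E = E**4 - E)
a(-13 + 22)**2 = ((-13 + 22)**4 - (-13 + 22))**2 = (9**4 - 1*9)**2 = (6561 - 9)**2 = 6552**2 = 42928704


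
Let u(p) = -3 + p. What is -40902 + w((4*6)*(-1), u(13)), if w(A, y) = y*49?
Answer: -40412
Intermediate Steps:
w(A, y) = 49*y
-40902 + w((4*6)*(-1), u(13)) = -40902 + 49*(-3 + 13) = -40902 + 49*10 = -40902 + 490 = -40412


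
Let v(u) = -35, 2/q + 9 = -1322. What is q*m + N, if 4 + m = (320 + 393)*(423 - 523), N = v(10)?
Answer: 96023/1331 ≈ 72.144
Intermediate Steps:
q = -2/1331 (q = 2/(-9 - 1322) = 2/(-1331) = 2*(-1/1331) = -2/1331 ≈ -0.0015026)
N = -35
m = -71304 (m = -4 + (320 + 393)*(423 - 523) = -4 + 713*(-100) = -4 - 71300 = -71304)
q*m + N = -2/1331*(-71304) - 35 = 142608/1331 - 35 = 96023/1331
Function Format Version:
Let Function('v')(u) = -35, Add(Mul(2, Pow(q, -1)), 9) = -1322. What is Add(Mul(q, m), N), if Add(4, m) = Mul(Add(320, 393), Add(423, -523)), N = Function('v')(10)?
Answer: Rational(96023, 1331) ≈ 72.144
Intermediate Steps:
q = Rational(-2, 1331) (q = Mul(2, Pow(Add(-9, -1322), -1)) = Mul(2, Pow(-1331, -1)) = Mul(2, Rational(-1, 1331)) = Rational(-2, 1331) ≈ -0.0015026)
N = -35
m = -71304 (m = Add(-4, Mul(Add(320, 393), Add(423, -523))) = Add(-4, Mul(713, -100)) = Add(-4, -71300) = -71304)
Add(Mul(q, m), N) = Add(Mul(Rational(-2, 1331), -71304), -35) = Add(Rational(142608, 1331), -35) = Rational(96023, 1331)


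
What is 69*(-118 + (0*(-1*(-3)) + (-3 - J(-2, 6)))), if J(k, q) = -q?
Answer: -7935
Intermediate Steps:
69*(-118 + (0*(-1*(-3)) + (-3 - J(-2, 6)))) = 69*(-118 + (0*(-1*(-3)) + (-3 - (-1)*6))) = 69*(-118 + (0*3 + (-3 - 1*(-6)))) = 69*(-118 + (0 + (-3 + 6))) = 69*(-118 + (0 + 3)) = 69*(-118 + 3) = 69*(-115) = -7935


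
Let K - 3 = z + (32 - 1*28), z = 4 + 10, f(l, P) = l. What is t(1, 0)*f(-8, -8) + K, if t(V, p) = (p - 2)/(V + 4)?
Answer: 121/5 ≈ 24.200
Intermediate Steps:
z = 14
K = 21 (K = 3 + (14 + (32 - 1*28)) = 3 + (14 + (32 - 28)) = 3 + (14 + 4) = 3 + 18 = 21)
t(V, p) = (-2 + p)/(4 + V)
t(1, 0)*f(-8, -8) + K = ((-2 + 0)/(4 + 1))*(-8) + 21 = (-2/5)*(-8) + 21 = ((1/5)*(-2))*(-8) + 21 = -2/5*(-8) + 21 = 16/5 + 21 = 121/5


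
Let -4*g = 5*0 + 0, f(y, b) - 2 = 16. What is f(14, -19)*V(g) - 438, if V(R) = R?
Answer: -438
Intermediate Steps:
f(y, b) = 18 (f(y, b) = 2 + 16 = 18)
g = 0 (g = -(5*0 + 0)/4 = -(0 + 0)/4 = -¼*0 = 0)
f(14, -19)*V(g) - 438 = 18*0 - 438 = 0 - 438 = -438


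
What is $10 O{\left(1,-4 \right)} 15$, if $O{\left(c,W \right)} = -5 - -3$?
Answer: $-300$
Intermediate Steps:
$O{\left(c,W \right)} = -2$ ($O{\left(c,W \right)} = -5 + 3 = -2$)
$10 O{\left(1,-4 \right)} 15 = 10 \left(-2\right) 15 = \left(-20\right) 15 = -300$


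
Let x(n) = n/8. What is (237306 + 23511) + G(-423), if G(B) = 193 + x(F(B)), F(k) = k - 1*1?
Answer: 260957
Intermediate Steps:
F(k) = -1 + k (F(k) = k - 1 = -1 + k)
x(n) = n/8 (x(n) = n*(1/8) = n/8)
G(B) = 1543/8 + B/8 (G(B) = 193 + (-1 + B)/8 = 193 + (-1/8 + B/8) = 1543/8 + B/8)
(237306 + 23511) + G(-423) = (237306 + 23511) + (1543/8 + (1/8)*(-423)) = 260817 + (1543/8 - 423/8) = 260817 + 140 = 260957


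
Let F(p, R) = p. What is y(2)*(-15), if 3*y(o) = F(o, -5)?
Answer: -10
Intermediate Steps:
y(o) = o/3
y(2)*(-15) = ((1/3)*2)*(-15) = (2/3)*(-15) = -10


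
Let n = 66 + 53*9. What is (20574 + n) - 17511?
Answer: 3606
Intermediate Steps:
n = 543 (n = 66 + 477 = 543)
(20574 + n) - 17511 = (20574 + 543) - 17511 = 21117 - 17511 = 3606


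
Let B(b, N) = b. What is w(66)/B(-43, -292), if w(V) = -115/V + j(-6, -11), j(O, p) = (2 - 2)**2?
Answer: 115/2838 ≈ 0.040522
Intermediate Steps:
j(O, p) = 0 (j(O, p) = 0**2 = 0)
w(V) = -115/V (w(V) = -115/V + 0 = -115/V)
w(66)/B(-43, -292) = -115/66/(-43) = -115*1/66*(-1/43) = -115/66*(-1/43) = 115/2838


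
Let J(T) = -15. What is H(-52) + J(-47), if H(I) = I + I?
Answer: -119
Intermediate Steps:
H(I) = 2*I
H(-52) + J(-47) = 2*(-52) - 15 = -104 - 15 = -119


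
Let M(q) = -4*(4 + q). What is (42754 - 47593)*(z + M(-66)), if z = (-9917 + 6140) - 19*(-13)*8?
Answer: 7514967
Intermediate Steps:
M(q) = -16 - 4*q
z = -1801 (z = -3777 + 247*8 = -3777 + 1976 = -1801)
(42754 - 47593)*(z + M(-66)) = (42754 - 47593)*(-1801 + (-16 - 4*(-66))) = -4839*(-1801 + (-16 + 264)) = -4839*(-1801 + 248) = -4839*(-1553) = 7514967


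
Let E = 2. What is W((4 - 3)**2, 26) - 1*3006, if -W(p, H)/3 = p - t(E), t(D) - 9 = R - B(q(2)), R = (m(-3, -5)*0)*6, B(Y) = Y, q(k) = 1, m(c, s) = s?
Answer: -2985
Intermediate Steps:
R = 0 (R = -5*0*6 = 0*6 = 0)
t(D) = 8 (t(D) = 9 + (0 - 1*1) = 9 + (0 - 1) = 9 - 1 = 8)
W(p, H) = 24 - 3*p (W(p, H) = -3*(p - 1*8) = -3*(p - 8) = -3*(-8 + p) = 24 - 3*p)
W((4 - 3)**2, 26) - 1*3006 = (24 - 3*(4 - 3)**2) - 1*3006 = (24 - 3*1**2) - 3006 = (24 - 3*1) - 3006 = (24 - 3) - 3006 = 21 - 3006 = -2985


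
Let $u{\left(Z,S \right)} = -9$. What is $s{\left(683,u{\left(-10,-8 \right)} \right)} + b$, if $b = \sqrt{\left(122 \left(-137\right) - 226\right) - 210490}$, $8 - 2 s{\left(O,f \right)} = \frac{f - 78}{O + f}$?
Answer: $\frac{5479}{1348} + 57 i \sqrt{70} \approx 4.0645 + 476.9 i$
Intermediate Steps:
$s{\left(O,f \right)} = 4 - \frac{-78 + f}{2 \left(O + f\right)}$ ($s{\left(O,f \right)} = 4 - \frac{\left(f - 78\right) \frac{1}{O + f}}{2} = 4 - \frac{\left(-78 + f\right) \frac{1}{O + f}}{2} = 4 - \frac{\frac{1}{O + f} \left(-78 + f\right)}{2} = 4 - \frac{-78 + f}{2 \left(O + f\right)}$)
$b = 57 i \sqrt{70}$ ($b = \sqrt{\left(-16714 - 226\right) - 210490} = \sqrt{-16940 - 210490} = \sqrt{-227430} = 57 i \sqrt{70} \approx 476.9 i$)
$s{\left(683,u{\left(-10,-8 \right)} \right)} + b = \frac{39 + 4 \cdot 683 + \frac{7}{2} \left(-9\right)}{683 - 9} + 57 i \sqrt{70} = \frac{39 + 2732 - \frac{63}{2}}{674} + 57 i \sqrt{70} = \frac{1}{674} \cdot \frac{5479}{2} + 57 i \sqrt{70} = \frac{5479}{1348} + 57 i \sqrt{70}$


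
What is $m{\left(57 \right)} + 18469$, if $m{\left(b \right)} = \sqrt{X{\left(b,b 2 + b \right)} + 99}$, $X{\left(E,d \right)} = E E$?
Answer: $18469 + 6 \sqrt{93} \approx 18527.0$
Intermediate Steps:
$X{\left(E,d \right)} = E^{2}$
$m{\left(b \right)} = \sqrt{99 + b^{2}}$ ($m{\left(b \right)} = \sqrt{b^{2} + 99} = \sqrt{99 + b^{2}}$)
$m{\left(57 \right)} + 18469 = \sqrt{99 + 57^{2}} + 18469 = \sqrt{99 + 3249} + 18469 = \sqrt{3348} + 18469 = 6 \sqrt{93} + 18469 = 18469 + 6 \sqrt{93}$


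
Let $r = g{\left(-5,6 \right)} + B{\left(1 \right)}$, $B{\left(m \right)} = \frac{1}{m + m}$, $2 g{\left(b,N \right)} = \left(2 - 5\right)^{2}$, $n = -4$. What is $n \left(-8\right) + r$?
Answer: $37$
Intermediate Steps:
$g{\left(b,N \right)} = \frac{9}{2}$ ($g{\left(b,N \right)} = \frac{\left(2 - 5\right)^{2}}{2} = \frac{\left(-3\right)^{2}}{2} = \frac{1}{2} \cdot 9 = \frac{9}{2}$)
$B{\left(m \right)} = \frac{1}{2 m}$
$r = 5$ ($r = \frac{9}{2} + \frac{1}{2 \cdot 1} = \frac{9}{2} + \frac{1}{2} \cdot 1 = \frac{9}{2} + \frac{1}{2} = 5$)
$n \left(-8\right) + r = \left(-4\right) \left(-8\right) + 5 = 32 + 5 = 37$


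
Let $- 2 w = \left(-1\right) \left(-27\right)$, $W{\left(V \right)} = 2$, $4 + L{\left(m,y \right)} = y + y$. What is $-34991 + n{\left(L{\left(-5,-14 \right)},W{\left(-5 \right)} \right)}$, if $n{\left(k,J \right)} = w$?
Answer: $- \frac{70009}{2} \approx -35005.0$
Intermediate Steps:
$L{\left(m,y \right)} = -4 + 2 y$ ($L{\left(m,y \right)} = -4 + \left(y + y\right) = -4 + 2 y$)
$w = - \frac{27}{2}$ ($w = - \frac{\left(-1\right) \left(-27\right)}{2} = \left(- \frac{1}{2}\right) 27 = - \frac{27}{2} \approx -13.5$)
$n{\left(k,J \right)} = - \frac{27}{2}$
$-34991 + n{\left(L{\left(-5,-14 \right)},W{\left(-5 \right)} \right)} = -34991 - \frac{27}{2} = - \frac{70009}{2}$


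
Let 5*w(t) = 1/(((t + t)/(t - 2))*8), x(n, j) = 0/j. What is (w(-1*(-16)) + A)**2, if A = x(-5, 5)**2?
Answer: 49/409600 ≈ 0.00011963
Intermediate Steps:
x(n, j) = 0
A = 0 (A = 0**2 = 0)
w(t) = (-2 + t)/(80*t) (w(t) = 1/(5*((((t + t)/(t - 2))*8))) = 1/(5*((((2*t)/(-2 + t))*8))) = 1/(5*(((2*t/(-2 + t))*8))) = 1/(5*((16*t/(-2 + t)))) = ((-2 + t)/(16*t))/5 = (-2 + t)/(80*t))
(w(-1*(-16)) + A)**2 = ((-2 - 1*(-16))/(80*((-1*(-16)))) + 0)**2 = ((1/80)*(-2 + 16)/16 + 0)**2 = ((1/80)*(1/16)*14 + 0)**2 = (7/640 + 0)**2 = (7/640)**2 = 49/409600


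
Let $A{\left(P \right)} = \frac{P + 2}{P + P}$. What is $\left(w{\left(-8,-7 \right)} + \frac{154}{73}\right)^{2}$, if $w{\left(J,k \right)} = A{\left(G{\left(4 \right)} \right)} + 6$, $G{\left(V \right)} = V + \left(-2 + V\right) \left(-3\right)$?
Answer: $\frac{350464}{5329} \approx 65.765$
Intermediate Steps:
$G{\left(V \right)} = 6 - 2 V$ ($G{\left(V \right)} = V - \left(-6 + 3 V\right) = 6 - 2 V$)
$A{\left(P \right)} = \frac{2 + P}{2 P}$
$w{\left(J,k \right)} = 6$ ($w{\left(J,k \right)} = \frac{2 + \left(6 - 8\right)}{2 \left(6 - 8\right)} + 6 = \frac{2 - 2}{2 \left(-2\right)} + 6 = \frac{1}{2} \left(- \frac{1}{2}\right) 0 + 6 = 0 + 6 = 6$)
$\left(w{\left(-8,-7 \right)} + \frac{154}{73}\right)^{2} = \left(6 + \frac{154}{73}\right)^{2} = \left(\frac{592}{73}\right)^{2} = \frac{350464}{5329}$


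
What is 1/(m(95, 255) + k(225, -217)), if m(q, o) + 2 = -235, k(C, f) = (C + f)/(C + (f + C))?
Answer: -233/55213 ≈ -0.0042200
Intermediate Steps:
k(C, f) = (C + f)/(f + 2*C) (k(C, f) = (C + f)/(C + (C + f)) = (C + f)/(f + 2*C))
m(q, o) = -237 (m(q, o) = -2 - 235 = -237)
1/(m(95, 255) + k(225, -217)) = 1/(-237 + (225 - 217)/(-217 + 2*225)) = 1/(-237 + 8/(-217 + 450)) = 1/(-237 + 8/233) = 1/(-55213/233) = -233/55213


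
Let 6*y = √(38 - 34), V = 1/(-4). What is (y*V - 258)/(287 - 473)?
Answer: 3097/2232 ≈ 1.3875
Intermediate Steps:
V = -¼ ≈ -0.25000
y = ⅓ (y = √(38 - 34)/6 = √4/6 = (⅙)*2 = ⅓ ≈ 0.33333)
(y*V - 258)/(287 - 473) = ((⅓)*(-¼) - 258)/(287 - 473) = (-1/12 - 258)/(-186) = -1/186*(-3097/12) = 3097/2232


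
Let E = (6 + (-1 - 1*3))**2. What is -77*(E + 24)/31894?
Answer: -1078/15947 ≈ -0.067599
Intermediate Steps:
E = 4 (E = (6 + (-1 - 3))**2 = (6 - 4)**2 = 2**2 = 4)
-77*(E + 24)/31894 = -77*(4 + 24)/31894 = -77*28*(1/31894) = -2156*1/31894 = -1078/15947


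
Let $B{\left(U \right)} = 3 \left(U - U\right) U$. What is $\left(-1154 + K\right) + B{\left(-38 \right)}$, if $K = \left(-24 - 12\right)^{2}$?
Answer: $142$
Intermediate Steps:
$B{\left(U \right)} = 0$ ($B{\left(U \right)} = 3 \cdot 0 U = 0 U = 0$)
$K = 1296$ ($K = \left(-36\right)^{2} = 1296$)
$\left(-1154 + K\right) + B{\left(-38 \right)} = \left(-1154 + 1296\right) + 0 = 142 + 0 = 142$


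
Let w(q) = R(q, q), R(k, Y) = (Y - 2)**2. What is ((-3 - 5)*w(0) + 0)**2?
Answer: 1024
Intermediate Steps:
R(k, Y) = (-2 + Y)**2
w(q) = (-2 + q)**2
((-3 - 5)*w(0) + 0)**2 = ((-3 - 5)*(-2 + 0)**2 + 0)**2 = (-8*(-2)**2 + 0)**2 = (-8*4 + 0)**2 = (-32 + 0)**2 = (-32)**2 = 1024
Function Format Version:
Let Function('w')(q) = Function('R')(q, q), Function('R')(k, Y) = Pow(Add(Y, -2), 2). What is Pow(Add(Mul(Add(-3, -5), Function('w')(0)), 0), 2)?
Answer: 1024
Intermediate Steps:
Function('R')(k, Y) = Pow(Add(-2, Y), 2)
Function('w')(q) = Pow(Add(-2, q), 2)
Pow(Add(Mul(Add(-3, -5), Function('w')(0)), 0), 2) = Pow(Add(Mul(Add(-3, -5), Pow(Add(-2, 0), 2)), 0), 2) = Pow(Add(Mul(-8, Pow(-2, 2)), 0), 2) = Pow(Add(Mul(-8, 4), 0), 2) = Pow(Add(-32, 0), 2) = Pow(-32, 2) = 1024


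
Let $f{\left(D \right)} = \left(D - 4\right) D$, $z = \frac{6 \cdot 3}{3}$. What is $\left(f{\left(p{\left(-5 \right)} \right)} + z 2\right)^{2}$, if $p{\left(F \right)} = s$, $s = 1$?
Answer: $81$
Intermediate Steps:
$p{\left(F \right)} = 1$
$z = 6$ ($z = 18 \cdot \frac{1}{3} = 6$)
$f{\left(D \right)} = D \left(-4 + D\right)$ ($f{\left(D \right)} = \left(-4 + D\right) D = D \left(-4 + D\right)$)
$\left(f{\left(p{\left(-5 \right)} \right)} + z 2\right)^{2} = \left(1 \left(-4 + 1\right) + 6 \cdot 2\right)^{2} = \left(1 \left(-3\right) + 12\right)^{2} = \left(-3 + 12\right)^{2} = 9^{2} = 81$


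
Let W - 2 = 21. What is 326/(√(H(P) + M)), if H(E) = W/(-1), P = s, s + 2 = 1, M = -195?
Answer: -163*I*√218/109 ≈ -22.079*I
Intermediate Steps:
W = 23 (W = 2 + 21 = 23)
s = -1 (s = -2 + 1 = -1)
P = -1
H(E) = -23 (H(E) = 23/(-1) = 23*(-1) = -23)
326/(√(H(P) + M)) = 326/(√(-23 - 195)) = 326/(√(-218)) = 326/((I*√218)) = 326*(-I*√218/218) = -163*I*√218/109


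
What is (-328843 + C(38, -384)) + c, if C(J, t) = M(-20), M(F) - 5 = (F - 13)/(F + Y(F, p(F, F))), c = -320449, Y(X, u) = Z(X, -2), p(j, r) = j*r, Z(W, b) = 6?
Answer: -9089985/14 ≈ -6.4929e+5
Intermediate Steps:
Y(X, u) = 6
M(F) = 5 + (-13 + F)/(6 + F) (M(F) = 5 + (F - 13)/(F + 6) = 5 + (-13 + F)/(6 + F))
C(J, t) = 103/14 (C(J, t) = (17 + 6*(-20))/(6 - 20) = (17 - 120)/(-14) = -1/14*(-103) = 103/14)
(-328843 + C(38, -384)) + c = (-328843 + 103/14) - 320449 = -4603699/14 - 320449 = -9089985/14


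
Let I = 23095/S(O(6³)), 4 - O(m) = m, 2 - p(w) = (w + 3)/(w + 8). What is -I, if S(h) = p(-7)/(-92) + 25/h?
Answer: 112611220/893 ≈ 1.2610e+5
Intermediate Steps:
p(w) = 2 - (3 + w)/(8 + w) (p(w) = 2 - (w + 3)/(w + 8) = 2 - (3 + w)/(8 + w))
O(m) = 4 - m
S(h) = -3/46 + 25/h (S(h) = ((13 - 7)/(8 - 7))/(-92) + 25/h = (6/1)*(-1/92) + 25/h = (1*6)*(-1/92) + 25/h = 6*(-1/92) + 25/h = -3/46 + 25/h)
I = -112611220/893 (I = 23095/(-3/46 + 25/(4 - 1*6³)) = 23095/(-3/46 + 25/(4 - 1*216)) = 23095/(-3/46 + 25/(4 - 216)) = 23095/(-3/46 + 25/(-212)) = 23095/(-3/46 + 25*(-1/212)) = 23095/(-3/46 - 25/212) = 23095/(-893/4876) = 23095*(-4876/893) = -112611220/893 ≈ -1.2610e+5)
-I = -1*(-112611220/893) = 112611220/893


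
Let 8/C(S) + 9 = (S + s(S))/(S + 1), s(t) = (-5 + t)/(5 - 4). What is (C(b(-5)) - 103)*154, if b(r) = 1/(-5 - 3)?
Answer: -239162/15 ≈ -15944.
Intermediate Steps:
s(t) = -5 + t (s(t) = (-5 + t)/1 = (-5 + t)*1 = -5 + t)
b(r) = -1/8 (b(r) = 1/(-8) = -1/8)
C(S) = 8/(-9 + (-5 + 2*S)/(1 + S)) (C(S) = 8/(-9 + (S + (-5 + S))/(S + 1)) = 8/(-9 + (-5 + 2*S)/(1 + S)))
(C(b(-5)) - 103)*154 = (8*(-1 - 1*(-1/8))/(7*(2 - 1/8)) - 103)*154 = (8*(-1 + 1/8)/(7*(15/8)) - 103)*154 = ((8/7)*(8/15)*(-7/8) - 103)*154 = (-8/15 - 103)*154 = -1553/15*154 = -239162/15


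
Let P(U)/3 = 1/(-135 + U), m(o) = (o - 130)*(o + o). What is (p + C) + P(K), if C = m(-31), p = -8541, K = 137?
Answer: 2885/2 ≈ 1442.5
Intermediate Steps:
m(o) = 2*o*(-130 + o) (m(o) = (-130 + o)*(2*o) = 2*o*(-130 + o))
P(U) = 3/(-135 + U)
C = 9982 (C = 2*(-31)*(-130 - 31) = 2*(-31)*(-161) = 9982)
(p + C) + P(K) = (-8541 + 9982) + 3/(-135 + 137) = 1441 + 3/2 = 2885/2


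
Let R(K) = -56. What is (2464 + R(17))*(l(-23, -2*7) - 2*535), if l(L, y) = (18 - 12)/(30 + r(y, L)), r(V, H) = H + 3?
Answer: -12875576/5 ≈ -2.5751e+6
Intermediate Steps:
r(V, H) = 3 + H
l(L, y) = 6/(33 + L) (l(L, y) = (18 - 12)/(30 + (3 + L)) = 6/(33 + L))
(2464 + R(17))*(l(-23, -2*7) - 2*535) = (2464 - 56)*(6/(33 - 23) - 2*535) = 2408*(6/10 - 1070) = 2408*(6*(⅒) - 1070) = 2408*(⅗ - 1070) = 2408*(-5347/5) = -12875576/5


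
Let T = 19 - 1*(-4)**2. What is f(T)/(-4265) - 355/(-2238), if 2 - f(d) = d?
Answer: 1516313/9545070 ≈ 0.15886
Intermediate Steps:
T = 3 (T = 19 - 1*16 = 19 - 16 = 3)
f(d) = 2 - d
f(T)/(-4265) - 355/(-2238) = (2 - 1*3)/(-4265) - 355/(-2238) = (2 - 3)*(-1/4265) - 355*(-1/2238) = -1*(-1/4265) + 355/2238 = 1/4265 + 355/2238 = 1516313/9545070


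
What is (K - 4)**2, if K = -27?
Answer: 961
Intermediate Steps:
(K - 4)**2 = (-27 - 4)**2 = (-31)**2 = 961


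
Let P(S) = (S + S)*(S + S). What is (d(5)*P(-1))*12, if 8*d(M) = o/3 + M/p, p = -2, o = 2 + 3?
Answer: -5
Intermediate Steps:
P(S) = 4*S**2 (P(S) = (2*S)*(2*S) = 4*S**2)
o = 5
d(M) = 5/24 - M/16 (d(M) = (5/3 + M/(-2))/8 = (5*(1/3) + M*(-1/2))/8 = (5/3 - M/2)/8 = 5/24 - M/16)
(d(5)*P(-1))*12 = ((5/24 - 1/16*5)*(4*(-1)**2))*12 = ((5/24 - 5/16)*(4*1))*12 = -5/48*4*12 = -5/12*12 = -5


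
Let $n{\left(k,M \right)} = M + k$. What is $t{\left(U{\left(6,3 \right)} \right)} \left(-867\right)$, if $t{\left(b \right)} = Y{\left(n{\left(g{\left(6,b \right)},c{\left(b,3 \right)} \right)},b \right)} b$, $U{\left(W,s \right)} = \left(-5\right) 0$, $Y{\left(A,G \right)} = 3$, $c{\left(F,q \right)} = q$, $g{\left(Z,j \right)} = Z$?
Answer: $0$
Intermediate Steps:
$U{\left(W,s \right)} = 0$
$t{\left(b \right)} = 3 b$
$t{\left(U{\left(6,3 \right)} \right)} \left(-867\right) = 3 \cdot 0 \left(-867\right) = 0 \left(-867\right) = 0$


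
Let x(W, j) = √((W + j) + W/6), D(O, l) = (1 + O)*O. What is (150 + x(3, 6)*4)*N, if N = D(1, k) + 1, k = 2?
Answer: 450 + 6*√38 ≈ 486.99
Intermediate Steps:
D(O, l) = O*(1 + O)
x(W, j) = √(j + 7*W/6) (x(W, j) = √((W + j) + W*(⅙)) = √((W + j) + W/6) = √(j + 7*W/6))
N = 3 (N = 1*(1 + 1) + 1 = 1*2 + 1 = 2 + 1 = 3)
(150 + x(3, 6)*4)*N = (150 + (√(36*6 + 42*3)/6)*4)*3 = (150 + (√(216 + 126)/6)*4)*3 = (150 + (√342/6)*4)*3 = (150 + ((3*√38)/6)*4)*3 = (150 + (√38/2)*4)*3 = (150 + 2*√38)*3 = 450 + 6*√38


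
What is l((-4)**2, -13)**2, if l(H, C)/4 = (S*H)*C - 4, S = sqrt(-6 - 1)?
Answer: -4845312 + 26624*I*sqrt(7) ≈ -4.8453e+6 + 70441.0*I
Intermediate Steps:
S = I*sqrt(7) (S = sqrt(-7) = I*sqrt(7) ≈ 2.6458*I)
l(H, C) = -16 + 4*I*C*H*sqrt(7) (l(H, C) = 4*(((I*sqrt(7))*H)*C - 4) = 4*((I*H*sqrt(7))*C - 4) = 4*(I*C*H*sqrt(7) - 4) = 4*(-4 + I*C*H*sqrt(7)) = -16 + 4*I*C*H*sqrt(7))
l((-4)**2, -13)**2 = (-16 + 4*I*(-13)*(-4)**2*sqrt(7))**2 = (-16 + 4*I*(-13)*16*sqrt(7))**2 = (-16 - 832*I*sqrt(7))**2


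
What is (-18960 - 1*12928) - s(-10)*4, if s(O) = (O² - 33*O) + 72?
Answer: -33896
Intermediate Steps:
s(O) = 72 + O² - 33*O
(-18960 - 1*12928) - s(-10)*4 = (-18960 - 1*12928) - (72 + (-10)² - 33*(-10))*4 = (-18960 - 12928) - (72 + 100 + 330)*4 = -31888 - 502*4 = -31888 - 1*2008 = -31888 - 2008 = -33896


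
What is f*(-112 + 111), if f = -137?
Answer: 137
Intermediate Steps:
f*(-112 + 111) = -137*(-112 + 111) = -137*(-1) = 137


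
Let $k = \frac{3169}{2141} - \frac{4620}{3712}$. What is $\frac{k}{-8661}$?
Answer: $- \frac{467977}{17208090528} \approx -2.7195 \cdot 10^{-5}$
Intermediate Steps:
$k = \frac{467977}{1986848}$ ($k = 3169 \cdot \frac{1}{2141} - \frac{1155}{928} = \frac{3169}{2141} - \frac{1155}{928} = \frac{467977}{1986848} \approx 0.23554$)
$\frac{k}{-8661} = \frac{467977}{1986848 \left(-8661\right)} = \frac{467977}{1986848} \left(- \frac{1}{8661}\right) = - \frac{467977}{17208090528}$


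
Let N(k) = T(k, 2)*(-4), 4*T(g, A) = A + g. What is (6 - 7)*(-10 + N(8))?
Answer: 20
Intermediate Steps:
T(g, A) = A/4 + g/4 (T(g, A) = (A + g)/4 = A/4 + g/4)
N(k) = -2 - k (N(k) = ((¼)*2 + k/4)*(-4) = (½ + k/4)*(-4) = -2 - k)
(6 - 7)*(-10 + N(8)) = (6 - 7)*(-10 + (-2 - 1*8)) = -(-10 + (-2 - 8)) = -(-10 - 10) = -1*(-20) = 20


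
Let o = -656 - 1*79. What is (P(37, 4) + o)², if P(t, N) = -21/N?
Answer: 8767521/16 ≈ 5.4797e+5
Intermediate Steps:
o = -735 (o = -656 - 79 = -735)
(P(37, 4) + o)² = (-21/4 - 735)² = (-2961/4)² = 8767521/16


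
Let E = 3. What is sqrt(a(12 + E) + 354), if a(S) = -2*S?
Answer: 18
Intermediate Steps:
sqrt(a(12 + E) + 354) = sqrt(-2*(12 + 3) + 354) = sqrt(-2*15 + 354) = sqrt(-30 + 354) = sqrt(324) = 18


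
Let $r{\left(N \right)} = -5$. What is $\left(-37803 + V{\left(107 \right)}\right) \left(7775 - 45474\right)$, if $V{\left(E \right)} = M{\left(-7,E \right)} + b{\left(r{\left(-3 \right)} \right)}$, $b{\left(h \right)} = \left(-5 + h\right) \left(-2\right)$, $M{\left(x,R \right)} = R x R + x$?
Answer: $4445956167$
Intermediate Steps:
$M{\left(x,R \right)} = x + x R^{2}$ ($M{\left(x,R \right)} = x R^{2} + x = x + x R^{2}$)
$b{\left(h \right)} = 10 - 2 h$
$V{\left(E \right)} = 13 - 7 E^{2}$ ($V{\left(E \right)} = - 7 \left(1 + E^{2}\right) + \left(10 - -10\right) = \left(-7 - 7 E^{2}\right) + \left(10 + 10\right) = \left(-7 - 7 E^{2}\right) + 20 = 13 - 7 E^{2}$)
$\left(-37803 + V{\left(107 \right)}\right) \left(7775 - 45474\right) = \left(-37803 + \left(13 - 7 \cdot 107^{2}\right)\right) \left(7775 - 45474\right) = \left(-37803 + \left(13 - 80143\right)\right) \left(-37699\right) = \left(-37803 - 80130\right) \left(-37699\right) = \left(-117933\right) \left(-37699\right) = 4445956167$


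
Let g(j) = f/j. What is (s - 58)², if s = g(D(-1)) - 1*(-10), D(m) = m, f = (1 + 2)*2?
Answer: 2916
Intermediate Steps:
f = 6 (f = 3*2 = 6)
g(j) = 6/j
s = 4 (s = 6/(-1) - 1*(-10) = 6*(-1) + 10 = -6 + 10 = 4)
(s - 58)² = (4 - 58)² = (-54)² = 2916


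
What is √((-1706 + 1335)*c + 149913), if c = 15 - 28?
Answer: 4*√9671 ≈ 393.36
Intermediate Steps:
c = -13
√((-1706 + 1335)*c + 149913) = √((-1706 + 1335)*(-13) + 149913) = √(-371*(-13) + 149913) = √(4823 + 149913) = √154736 = 4*√9671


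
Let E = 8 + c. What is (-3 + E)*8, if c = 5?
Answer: 80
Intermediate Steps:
E = 13 (E = 8 + 5 = 13)
(-3 + E)*8 = (-3 + 13)*8 = 10*8 = 80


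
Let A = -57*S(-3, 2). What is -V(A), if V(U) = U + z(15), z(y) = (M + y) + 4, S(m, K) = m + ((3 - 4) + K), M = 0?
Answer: -133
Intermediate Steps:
S(m, K) = -1 + K + m (S(m, K) = m + (-1 + K) = -1 + K + m)
z(y) = 4 + y (z(y) = (0 + y) + 4 = y + 4 = 4 + y)
A = 114 (A = -57*(-1 + 2 - 3) = -57*(-2) = 114)
V(U) = 19 + U (V(U) = U + (4 + 15) = U + 19 = 19 + U)
-V(A) = -(19 + 114) = -1*133 = -133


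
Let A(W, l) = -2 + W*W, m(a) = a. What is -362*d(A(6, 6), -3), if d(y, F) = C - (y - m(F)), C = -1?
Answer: 13756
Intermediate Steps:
A(W, l) = -2 + W**2
d(y, F) = -1 + F - y (d(y, F) = -1 - (y - F) = -1 + (F - y) = -1 + F - y)
-362*d(A(6, 6), -3) = -362*(-1 - 3 - (-2 + 6**2)) = -362*(-1 - 3 - (-2 + 36)) = -362*(-1 - 3 - 1*34) = -362*(-1 - 3 - 34) = -362*(-38) = 13756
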